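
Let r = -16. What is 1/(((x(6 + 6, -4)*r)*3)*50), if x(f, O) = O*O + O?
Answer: -1/28800 ≈ -3.4722e-5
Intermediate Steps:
x(f, O) = O + O² (x(f, O) = O² + O = O + O²)
1/(((x(6 + 6, -4)*r)*3)*50) = 1/(((-4*(1 - 4)*(-16))*3)*50) = 1/(((-4*(-3)*(-16))*3)*50) = 1/(((12*(-16))*3)*50) = 1/(-192*3*50) = 1/(-576*50) = 1/(-28800) = -1/28800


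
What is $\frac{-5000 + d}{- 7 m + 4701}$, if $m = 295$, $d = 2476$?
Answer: $- \frac{631}{659} \approx -0.95751$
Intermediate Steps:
$\frac{-5000 + d}{- 7 m + 4701} = \frac{-5000 + 2476}{\left(-7\right) 295 + 4701} = - \frac{2524}{-2065 + 4701} = - \frac{2524}{2636} = \left(-2524\right) \frac{1}{2636} = - \frac{631}{659}$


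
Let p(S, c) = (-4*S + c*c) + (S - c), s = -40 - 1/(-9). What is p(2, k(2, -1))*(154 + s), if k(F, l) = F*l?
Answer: 0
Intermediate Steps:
s = -359/9 (s = -40 - 1*(-⅑) = -40 + ⅑ = -359/9 ≈ -39.889)
p(S, c) = c² - c - 3*S (p(S, c) = (-4*S + c²) + (S - c) = (c² - 4*S) + (S - c) = c² - c - 3*S)
p(2, k(2, -1))*(154 + s) = ((2*(-1))² - 2*(-1) - 3*2)*(154 - 359/9) = ((-2)² - 1*(-2) - 6)*(1027/9) = (4 + 2 - 6)*(1027/9) = 0*(1027/9) = 0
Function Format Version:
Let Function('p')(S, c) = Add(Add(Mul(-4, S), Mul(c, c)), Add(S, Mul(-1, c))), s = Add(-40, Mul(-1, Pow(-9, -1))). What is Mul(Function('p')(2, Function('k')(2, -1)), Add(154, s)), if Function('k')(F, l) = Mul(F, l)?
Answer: 0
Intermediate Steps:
s = Rational(-359, 9) (s = Add(-40, Mul(-1, Rational(-1, 9))) = Add(-40, Rational(1, 9)) = Rational(-359, 9) ≈ -39.889)
Function('p')(S, c) = Add(Pow(c, 2), Mul(-1, c), Mul(-3, S)) (Function('p')(S, c) = Add(Add(Mul(-4, S), Pow(c, 2)), Add(S, Mul(-1, c))) = Add(Add(Pow(c, 2), Mul(-4, S)), Add(S, Mul(-1, c))) = Add(Pow(c, 2), Mul(-1, c), Mul(-3, S)))
Mul(Function('p')(2, Function('k')(2, -1)), Add(154, s)) = Mul(Add(Pow(Mul(2, -1), 2), Mul(-1, Mul(2, -1)), Mul(-3, 2)), Add(154, Rational(-359, 9))) = Mul(Add(Pow(-2, 2), Mul(-1, -2), -6), Rational(1027, 9)) = Mul(Add(4, 2, -6), Rational(1027, 9)) = Mul(0, Rational(1027, 9)) = 0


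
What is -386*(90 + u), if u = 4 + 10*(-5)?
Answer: -16984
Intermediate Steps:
u = -46 (u = 4 - 50 = -46)
-386*(90 + u) = -386*(90 - 46) = -386*44 = -16984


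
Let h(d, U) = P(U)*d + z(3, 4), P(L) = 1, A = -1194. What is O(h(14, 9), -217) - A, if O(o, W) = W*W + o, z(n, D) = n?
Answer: 48300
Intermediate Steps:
h(d, U) = 3 + d (h(d, U) = 1*d + 3 = d + 3 = 3 + d)
O(o, W) = o + W² (O(o, W) = W² + o = o + W²)
O(h(14, 9), -217) - A = ((3 + 14) + (-217)²) - 1*(-1194) = (17 + 47089) + 1194 = 47106 + 1194 = 48300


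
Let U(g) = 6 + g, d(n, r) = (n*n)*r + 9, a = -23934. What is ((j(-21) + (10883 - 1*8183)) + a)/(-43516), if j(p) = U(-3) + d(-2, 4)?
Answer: 461/946 ≈ 0.48732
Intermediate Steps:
d(n, r) = 9 + r*n**2 (d(n, r) = n**2*r + 9 = r*n**2 + 9 = 9 + r*n**2)
j(p) = 28 (j(p) = (6 - 3) + (9 + 4*(-2)**2) = 3 + (9 + 4*4) = 3 + (9 + 16) = 3 + 25 = 28)
((j(-21) + (10883 - 1*8183)) + a)/(-43516) = ((28 + (10883 - 1*8183)) - 23934)/(-43516) = ((28 + (10883 - 8183)) - 23934)*(-1/43516) = ((28 + 2700) - 23934)*(-1/43516) = (2728 - 23934)*(-1/43516) = -21206*(-1/43516) = 461/946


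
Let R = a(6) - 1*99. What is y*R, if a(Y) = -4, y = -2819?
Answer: 290357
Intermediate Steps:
R = -103 (R = -4 - 1*99 = -4 - 99 = -103)
y*R = -2819*(-103) = 290357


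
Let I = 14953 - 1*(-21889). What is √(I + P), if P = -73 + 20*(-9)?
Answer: √36589 ≈ 191.28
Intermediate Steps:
I = 36842 (I = 14953 + 21889 = 36842)
P = -253 (P = -73 - 180 = -253)
√(I + P) = √(36842 - 253) = √36589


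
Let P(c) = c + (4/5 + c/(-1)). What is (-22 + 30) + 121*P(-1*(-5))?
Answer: 524/5 ≈ 104.80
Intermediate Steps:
P(c) = ⅘ (P(c) = c + (4*(⅕) + c*(-1)) = c + (⅘ - c) = ⅘)
(-22 + 30) + 121*P(-1*(-5)) = (-22 + 30) + 121*(⅘) = 8 + 484/5 = 524/5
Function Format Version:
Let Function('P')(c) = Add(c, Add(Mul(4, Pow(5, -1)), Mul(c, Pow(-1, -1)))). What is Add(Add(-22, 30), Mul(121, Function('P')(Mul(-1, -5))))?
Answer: Rational(524, 5) ≈ 104.80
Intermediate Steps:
Function('P')(c) = Rational(4, 5) (Function('P')(c) = Add(c, Add(Mul(4, Rational(1, 5)), Mul(c, -1))) = Add(c, Add(Rational(4, 5), Mul(-1, c))) = Rational(4, 5))
Add(Add(-22, 30), Mul(121, Function('P')(Mul(-1, -5)))) = Add(Add(-22, 30), Mul(121, Rational(4, 5))) = Add(8, Rational(484, 5)) = Rational(524, 5)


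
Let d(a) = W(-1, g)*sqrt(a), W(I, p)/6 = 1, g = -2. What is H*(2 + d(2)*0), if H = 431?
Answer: 862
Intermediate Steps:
W(I, p) = 6 (W(I, p) = 6*1 = 6)
d(a) = 6*sqrt(a)
H*(2 + d(2)*0) = 431*(2 + (6*sqrt(2))*0) = 431*(2 + 0) = 431*2 = 862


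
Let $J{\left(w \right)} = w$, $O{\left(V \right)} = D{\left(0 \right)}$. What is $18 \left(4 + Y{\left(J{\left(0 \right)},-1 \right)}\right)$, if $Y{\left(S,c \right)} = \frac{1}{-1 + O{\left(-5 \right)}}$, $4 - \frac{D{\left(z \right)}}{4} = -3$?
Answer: $\frac{218}{3} \approx 72.667$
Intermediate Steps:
$D{\left(z \right)} = 28$ ($D{\left(z \right)} = 16 - -12 = 16 + 12 = 28$)
$O{\left(V \right)} = 28$
$Y{\left(S,c \right)} = \frac{1}{27}$ ($Y{\left(S,c \right)} = \frac{1}{-1 + 28} = \frac{1}{27}$)
$18 \left(4 + Y{\left(J{\left(0 \right)},-1 \right)}\right) = 18 \left(4 + \frac{1}{27}\right) = 18 \cdot \frac{109}{27} = \frac{218}{3}$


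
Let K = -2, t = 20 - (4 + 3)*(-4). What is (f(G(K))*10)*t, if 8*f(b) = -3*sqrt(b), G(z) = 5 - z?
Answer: -180*sqrt(7) ≈ -476.24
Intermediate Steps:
t = 48 (t = 20 - 7*(-4) = 20 - 1*(-28) = 20 + 28 = 48)
f(b) = -3*sqrt(b)/8 (f(b) = (-3*sqrt(b))/8 = -3*sqrt(b)/8)
(f(G(K))*10)*t = (-3*sqrt(5 - 1*(-2))/8*10)*48 = (-3*sqrt(5 + 2)/8*10)*48 = (-3*sqrt(7)/8*10)*48 = -15*sqrt(7)/4*48 = -180*sqrt(7)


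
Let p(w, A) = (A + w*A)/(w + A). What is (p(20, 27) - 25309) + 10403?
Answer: -700015/47 ≈ -14894.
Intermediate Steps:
p(w, A) = (A + A*w)/(A + w)
(p(20, 27) - 25309) + 10403 = (27*(1 + 20)/(27 + 20) - 25309) + 10403 = (27*21/47 - 25309) + 10403 = (27*(1/47)*21 - 25309) + 10403 = (567/47 - 25309) + 10403 = -1188956/47 + 10403 = -700015/47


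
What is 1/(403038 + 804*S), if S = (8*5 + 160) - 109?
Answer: 1/476202 ≈ 2.1000e-6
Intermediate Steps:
S = 91 (S = (40 + 160) - 109 = 200 - 109 = 91)
1/(403038 + 804*S) = 1/(403038 + 804*91) = 1/(403038 + 73164) = 1/476202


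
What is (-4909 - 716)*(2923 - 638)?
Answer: -12853125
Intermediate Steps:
(-4909 - 716)*(2923 - 638) = -5625*2285 = -12853125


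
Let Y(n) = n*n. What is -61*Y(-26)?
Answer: -41236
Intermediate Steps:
Y(n) = n**2
-61*Y(-26) = -61*(-26)**2 = -61*676 = -41236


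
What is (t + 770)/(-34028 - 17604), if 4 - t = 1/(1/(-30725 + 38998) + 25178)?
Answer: -161222330257/10754821425040 ≈ -0.014991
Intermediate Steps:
t = 833182107/208297595 (t = 4 - 1/(1/(-30725 + 38998) + 25178) = 4 - 1/(1/8273 + 25178) = 4 - 1/208297595/8273 = 4 - 1*8273/208297595 = 4 - 8273/208297595 = 833182107/208297595 ≈ 4.0000)
(t + 770)/(-34028 - 17604) = (833182107/208297595 + 770)/(-34028 - 17604) = (161222330257/208297595)/(-51632) = (161222330257/208297595)*(-1/51632) = -161222330257/10754821425040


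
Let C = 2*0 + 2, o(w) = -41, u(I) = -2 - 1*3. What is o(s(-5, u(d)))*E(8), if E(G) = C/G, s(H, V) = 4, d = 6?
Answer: -41/4 ≈ -10.250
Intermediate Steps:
u(I) = -5 (u(I) = -2 - 3 = -5)
C = 2 (C = 0 + 2 = 2)
E(G) = 2/G
o(s(-5, u(d)))*E(8) = -82/8 = -41*¼ = -41/4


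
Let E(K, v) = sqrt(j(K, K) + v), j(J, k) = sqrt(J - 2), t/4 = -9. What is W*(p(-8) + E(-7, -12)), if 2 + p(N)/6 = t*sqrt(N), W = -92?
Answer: 1104 - 92*sqrt(-12 + 3*I) + 39744*I*sqrt(2) ≈ 1064.5 + 55885.0*I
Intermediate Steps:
t = -36 (t = 4*(-9) = -36)
j(J, k) = sqrt(-2 + J)
p(N) = -12 - 216*sqrt(N) (p(N) = -12 + 6*(-36*sqrt(N)) = -12 - 216*sqrt(N))
E(K, v) = sqrt(v + sqrt(-2 + K)) (E(K, v) = sqrt(sqrt(-2 + K) + v) = sqrt(v + sqrt(-2 + K)))
W*(p(-8) + E(-7, -12)) = -92*((-12 - 432*I*sqrt(2)) + sqrt(-12 + sqrt(-2 - 7))) = -92*((-12 - 432*I*sqrt(2)) + sqrt(-12 + sqrt(-9))) = -92*((-12 - 432*I*sqrt(2)) + sqrt(-12 + 3*I)) = -92*(-12 + sqrt(-12 + 3*I) - 432*I*sqrt(2)) = 1104 - 92*sqrt(-12 + 3*I) + 39744*I*sqrt(2)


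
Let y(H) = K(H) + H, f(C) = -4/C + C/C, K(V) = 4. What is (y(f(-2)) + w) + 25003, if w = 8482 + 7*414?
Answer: 36390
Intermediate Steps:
w = 11380 (w = 8482 + 2898 = 11380)
f(C) = 1 - 4/C (f(C) = -4/C + 1 = 1 - 4/C)
y(H) = 4 + H
(y(f(-2)) + w) + 25003 = ((4 + (-4 - 2)/(-2)) + 11380) + 25003 = ((4 - ½*(-6)) + 11380) + 25003 = ((4 + 3) + 11380) + 25003 = (7 + 11380) + 25003 = 11387 + 25003 = 36390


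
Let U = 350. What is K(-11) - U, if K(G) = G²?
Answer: -229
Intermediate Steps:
K(-11) - U = (-11)² - 1*350 = 121 - 350 = -229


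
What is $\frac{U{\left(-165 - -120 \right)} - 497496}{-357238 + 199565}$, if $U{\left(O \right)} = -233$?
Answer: $\frac{497729}{157673} \approx 3.1567$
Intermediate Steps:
$\frac{U{\left(-165 - -120 \right)} - 497496}{-357238 + 199565} = \frac{-233 - 497496}{-357238 + 199565} = - \frac{497729}{-157673} = \left(-497729\right) \left(- \frac{1}{157673}\right) = \frac{497729}{157673}$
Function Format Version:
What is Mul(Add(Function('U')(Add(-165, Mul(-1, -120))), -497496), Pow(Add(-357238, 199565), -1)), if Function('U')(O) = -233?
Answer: Rational(497729, 157673) ≈ 3.1567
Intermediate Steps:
Mul(Add(Function('U')(Add(-165, Mul(-1, -120))), -497496), Pow(Add(-357238, 199565), -1)) = Mul(Add(-233, -497496), Pow(Add(-357238, 199565), -1)) = Mul(-497729, Pow(-157673, -1)) = Mul(-497729, Rational(-1, 157673)) = Rational(497729, 157673)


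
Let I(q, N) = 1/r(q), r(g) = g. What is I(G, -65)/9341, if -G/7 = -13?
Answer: 1/850031 ≈ 1.1764e-6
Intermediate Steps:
G = 91 (G = -7*(-13) = 91)
I(q, N) = 1/q
I(G, -65)/9341 = 1/(91*9341) = (1/91)*(1/9341) = 1/850031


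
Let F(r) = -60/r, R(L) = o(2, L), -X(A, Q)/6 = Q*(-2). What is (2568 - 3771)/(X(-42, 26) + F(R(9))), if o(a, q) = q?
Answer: -3609/916 ≈ -3.9400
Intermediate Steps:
X(A, Q) = 12*Q (X(A, Q) = -6*Q*(-2) = -(-12)*Q = 12*Q)
R(L) = L
(2568 - 3771)/(X(-42, 26) + F(R(9))) = (2568 - 3771)/(12*26 - 60/9) = -1203/(312 - 60*⅑) = -1203/(312 - 20/3) = -1203/916/3 = -1203*3/916 = -3609/916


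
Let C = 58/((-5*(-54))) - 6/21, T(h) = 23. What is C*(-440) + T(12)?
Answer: 10243/189 ≈ 54.196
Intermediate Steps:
C = -67/945 (C = 58/270 - 6*1/21 = 58*(1/270) - 2/7 = 29/135 - 2/7 = -67/945 ≈ -0.070899)
C*(-440) + T(12) = -67/945*(-440) + 23 = 5896/189 + 23 = 10243/189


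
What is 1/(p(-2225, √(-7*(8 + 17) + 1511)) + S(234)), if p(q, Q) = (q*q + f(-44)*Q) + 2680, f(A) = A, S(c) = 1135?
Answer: 619305/3068309140888 + 11*√334/3068309140888 ≈ 2.0190e-7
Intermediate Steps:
p(q, Q) = 2680 + q² - 44*Q (p(q, Q) = (q*q - 44*Q) + 2680 = (q² - 44*Q) + 2680 = 2680 + q² - 44*Q)
1/(p(-2225, √(-7*(8 + 17) + 1511)) + S(234)) = 1/((2680 + (-2225)² - 44*√(-7*(8 + 17) + 1511)) + 1135) = 1/((2680 + 4950625 - 44*√(-7*25 + 1511)) + 1135) = 1/((2680 + 4950625 - 44*√(-175 + 1511)) + 1135) = 1/((2680 + 4950625 - 88*√334) + 1135) = 1/((4953305 - 88*√334) + 1135) = 1/(4954440 - 88*√334)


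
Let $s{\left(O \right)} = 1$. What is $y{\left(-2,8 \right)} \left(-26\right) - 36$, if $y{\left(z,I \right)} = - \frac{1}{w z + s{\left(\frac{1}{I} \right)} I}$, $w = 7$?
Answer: $- \frac{121}{3} \approx -40.333$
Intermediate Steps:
$y{\left(z,I \right)} = - \frac{1}{I + 7 z}$ ($y{\left(z,I \right)} = - \frac{1}{7 z + 1 I} = - \frac{1}{7 z + I} = - \frac{1}{I + 7 z}$)
$y{\left(-2,8 \right)} \left(-26\right) - 36 = - \frac{1}{8 + 7 \left(-2\right)} \left(-26\right) - 36 = - \frac{1}{8 - 14} \left(-26\right) - 36 = - \frac{1}{-6} \left(-26\right) - 36 = \left(-1\right) \left(- \frac{1}{6}\right) \left(-26\right) - 36 = \frac{1}{6} \left(-26\right) - 36 = - \frac{13}{3} - 36 = - \frac{121}{3}$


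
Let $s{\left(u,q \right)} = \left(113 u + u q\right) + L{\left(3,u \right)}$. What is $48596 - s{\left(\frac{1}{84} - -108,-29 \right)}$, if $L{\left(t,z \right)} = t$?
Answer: $39520$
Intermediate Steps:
$s{\left(u,q \right)} = 3 + 113 u + q u$ ($s{\left(u,q \right)} = \left(113 u + u q\right) + 3 = \left(113 u + q u\right) + 3 = 3 + 113 u + q u$)
$48596 - s{\left(\frac{1}{84} - -108,-29 \right)} = 48596 - \left(3 + 113 \left(\frac{1}{84} - -108\right) - 29 \left(\frac{1}{84} - -108\right)\right) = 48596 - \left(3 + 113 \left(\frac{1}{84} + 108\right) - 29 \left(\frac{1}{84} + 108\right)\right) = 48596 - \left(3 + 113 \cdot \frac{9073}{84} - \frac{263117}{84}\right) = 48596 - \left(3 + \frac{1025249}{84} - \frac{263117}{84}\right) = 48596 - 9076 = 39520$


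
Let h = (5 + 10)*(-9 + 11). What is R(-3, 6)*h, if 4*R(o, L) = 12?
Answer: 90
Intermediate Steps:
R(o, L) = 3 (R(o, L) = (¼)*12 = 3)
h = 30 (h = 15*2 = 30)
R(-3, 6)*h = 3*30 = 90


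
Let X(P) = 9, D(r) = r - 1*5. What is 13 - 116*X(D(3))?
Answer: -1031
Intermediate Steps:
D(r) = -5 + r (D(r) = r - 5 = -5 + r)
13 - 116*X(D(3)) = 13 - 116*9 = 13 - 1044 = -1031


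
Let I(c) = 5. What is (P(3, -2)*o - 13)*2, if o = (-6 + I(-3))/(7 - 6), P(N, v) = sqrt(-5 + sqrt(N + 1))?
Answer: -26 - 2*I*sqrt(3) ≈ -26.0 - 3.4641*I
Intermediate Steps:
P(N, v) = sqrt(-5 + sqrt(1 + N))
o = -1 (o = (-6 + 5)/(7 - 6) = -1/1 = -1*1 = -1)
(P(3, -2)*o - 13)*2 = (sqrt(-5 + sqrt(1 + 3))*(-1) - 13)*2 = (sqrt(-5 + sqrt(4))*(-1) - 13)*2 = (sqrt(-5 + 2)*(-1) - 13)*2 = (sqrt(-3)*(-1) - 13)*2 = ((I*sqrt(3))*(-1) - 13)*2 = (-I*sqrt(3) - 13)*2 = (-13 - I*sqrt(3))*2 = -26 - 2*I*sqrt(3)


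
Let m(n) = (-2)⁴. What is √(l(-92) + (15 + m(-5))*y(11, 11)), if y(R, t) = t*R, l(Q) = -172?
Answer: √3579 ≈ 59.825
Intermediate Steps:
y(R, t) = R*t
m(n) = 16
√(l(-92) + (15 + m(-5))*y(11, 11)) = √(-172 + (15 + 16)*(11*11)) = √(-172 + 31*121) = √(-172 + 3751) = √3579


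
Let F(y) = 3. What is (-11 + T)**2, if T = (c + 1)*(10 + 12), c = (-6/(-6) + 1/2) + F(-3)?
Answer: 12100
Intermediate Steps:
c = 9/2 (c = (-6/(-6) + 1/2) + 3 = (-6*(-1/6) + 1*(1/2)) + 3 = (1 + 1/2) + 3 = 3/2 + 3 = 9/2 ≈ 4.5000)
T = 121 (T = (9/2 + 1)*(10 + 12) = (11/2)*22 = 121)
(-11 + T)**2 = (-11 + 121)**2 = 110**2 = 12100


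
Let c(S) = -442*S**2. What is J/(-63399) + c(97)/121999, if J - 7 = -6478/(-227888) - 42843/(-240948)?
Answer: -603230281820856263593/17695882243088491176 ≈ -34.089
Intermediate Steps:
J = 16487015479/2287881576 (J = 7 + (-6478/(-227888) - 42843/(-240948)) = 7 + (-6478*(-1/227888) - 42843*(-1/240948)) = 7 + (3239/113944 + 14281/80316) = 7 + 471844447/2287881576 = 16487015479/2287881576 ≈ 7.2062)
J/(-63399) + c(97)/121999 = (16487015479/2287881576)/(-63399) - 442*97**2/121999 = (16487015479/2287881576)*(-1/63399) - 442*9409*(1/121999) = -16487015479/145049404036824 - 4158778*1/121999 = -16487015479/145049404036824 - 4158778/121999 = -603230281820856263593/17695882243088491176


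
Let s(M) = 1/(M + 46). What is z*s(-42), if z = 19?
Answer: 19/4 ≈ 4.7500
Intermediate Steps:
s(M) = 1/(46 + M)
z*s(-42) = 19/(46 - 42) = 19/4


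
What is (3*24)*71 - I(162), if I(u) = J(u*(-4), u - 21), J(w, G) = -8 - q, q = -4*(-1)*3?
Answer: 5132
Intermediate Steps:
q = 12 (q = 4*3 = 12)
J(w, G) = -20 (J(w, G) = -8 - 1*12 = -8 - 12 = -20)
I(u) = -20
(3*24)*71 - I(162) = (3*24)*71 - 1*(-20) = 72*71 + 20 = 5112 + 20 = 5132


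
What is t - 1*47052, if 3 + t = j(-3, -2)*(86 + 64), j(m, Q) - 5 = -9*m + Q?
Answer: -42555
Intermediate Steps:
j(m, Q) = 5 + Q - 9*m (j(m, Q) = 5 + (-9*m + Q) = 5 + (Q - 9*m) = 5 + Q - 9*m)
t = 4497 (t = -3 + (5 - 2 - 9*(-3))*(86 + 64) = -3 + (5 - 2 + 27)*150 = -3 + 30*150 = -3 + 4500 = 4497)
t - 1*47052 = 4497 - 1*47052 = 4497 - 47052 = -42555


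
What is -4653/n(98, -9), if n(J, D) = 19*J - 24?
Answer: -4653/1838 ≈ -2.5316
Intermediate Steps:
n(J, D) = -24 + 19*J
-4653/n(98, -9) = -4653/(-24 + 19*98) = -4653/(-24 + 1862) = -4653/1838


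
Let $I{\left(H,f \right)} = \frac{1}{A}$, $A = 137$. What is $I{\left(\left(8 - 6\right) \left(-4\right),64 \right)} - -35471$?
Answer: $\frac{4859528}{137} \approx 35471.0$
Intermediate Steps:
$I{\left(H,f \right)} = \frac{1}{137}$
$I{\left(\left(8 - 6\right) \left(-4\right),64 \right)} - -35471 = \frac{1}{137} - -35471 = \frac{1}{137} + 35471 = \frac{4859528}{137}$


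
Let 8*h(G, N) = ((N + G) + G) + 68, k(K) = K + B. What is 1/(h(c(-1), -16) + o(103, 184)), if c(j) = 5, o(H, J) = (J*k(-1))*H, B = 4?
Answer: 4/227455 ≈ 1.7586e-5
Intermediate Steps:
k(K) = 4 + K (k(K) = K + 4 = 4 + K)
o(H, J) = 3*H*J (o(H, J) = (J*(4 - 1))*H = (J*3)*H = (3*J)*H = 3*H*J)
h(G, N) = 17/2 + G/4 + N/8 (h(G, N) = (((N + G) + G) + 68)/8 = (((G + N) + G) + 68)/8 = ((N + 2*G) + 68)/8 = (68 + N + 2*G)/8 = 17/2 + G/4 + N/8)
1/(h(c(-1), -16) + o(103, 184)) = 1/((17/2 + (¼)*5 + (⅛)*(-16)) + 3*103*184) = 1/((17/2 + 5/4 - 2) + 56856) = 1/(31/4 + 56856) = 1/(227455/4) = 4/227455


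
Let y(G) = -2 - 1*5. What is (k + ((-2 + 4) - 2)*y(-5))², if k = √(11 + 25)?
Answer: 36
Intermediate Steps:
y(G) = -7 (y(G) = -2 - 5 = -7)
k = 6 (k = √36 = 6)
(k + ((-2 + 4) - 2)*y(-5))² = (6 + ((-2 + 4) - 2)*(-7))² = (6 + (2 - 2)*(-7))² = (6 + 0*(-7))² = (6 + 0)² = 6² = 36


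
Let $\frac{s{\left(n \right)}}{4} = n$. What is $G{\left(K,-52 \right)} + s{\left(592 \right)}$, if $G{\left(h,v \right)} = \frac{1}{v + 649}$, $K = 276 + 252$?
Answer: $\frac{1413697}{597} \approx 2368.0$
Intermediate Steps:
$s{\left(n \right)} = 4 n$
$K = 528$
$G{\left(h,v \right)} = \frac{1}{649 + v}$
$G{\left(K,-52 \right)} + s{\left(592 \right)} = \frac{1}{649 - 52} + 4 \cdot 592 = \frac{1}{597} + 2368 = \frac{1413697}{597}$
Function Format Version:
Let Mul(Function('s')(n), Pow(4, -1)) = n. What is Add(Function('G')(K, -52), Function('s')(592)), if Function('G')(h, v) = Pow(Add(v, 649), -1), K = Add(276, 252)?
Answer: Rational(1413697, 597) ≈ 2368.0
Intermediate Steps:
Function('s')(n) = Mul(4, n)
K = 528
Function('G')(h, v) = Pow(Add(649, v), -1)
Add(Function('G')(K, -52), Function('s')(592)) = Add(Pow(Add(649, -52), -1), Mul(4, 592)) = Add(Pow(597, -1), 2368) = Add(Rational(1, 597), 2368) = Rational(1413697, 597)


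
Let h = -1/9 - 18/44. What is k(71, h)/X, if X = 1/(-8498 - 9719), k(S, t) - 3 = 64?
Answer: -1220539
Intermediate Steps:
h = -103/198 (h = -1*⅑ - 18*1/44 = -⅑ - 9/22 = -103/198 ≈ -0.52020)
k(S, t) = 67 (k(S, t) = 3 + 64 = 67)
X = -1/18217 (X = 1/(-18217) = -1/18217 ≈ -5.4894e-5)
k(71, h)/X = 67/(-1/18217) = 67*(-18217) = -1220539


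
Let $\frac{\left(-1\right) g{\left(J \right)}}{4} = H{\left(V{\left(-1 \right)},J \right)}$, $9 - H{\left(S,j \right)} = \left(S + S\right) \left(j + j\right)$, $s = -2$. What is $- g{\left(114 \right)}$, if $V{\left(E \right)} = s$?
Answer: $3684$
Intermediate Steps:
$V{\left(E \right)} = -2$
$H{\left(S,j \right)} = 9 - 4 S j$ ($H{\left(S,j \right)} = 9 - \left(S + S\right) \left(j + j\right) = 9 - 2 S 2 j = 9 - 4 S j$)
$g{\left(J \right)} = -36 - 32 J$ ($g{\left(J \right)} = - 4 \left(9 - - 8 J\right) = - 4 \left(9 + 8 J\right) = -36 - 32 J$)
$- g{\left(114 \right)} = - (-36 - 3648) = \left(-1\right) \left(-3684\right) = 3684$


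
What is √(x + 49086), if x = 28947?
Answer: 37*√57 ≈ 279.34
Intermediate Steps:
√(x + 49086) = √(28947 + 49086) = √78033 = 37*√57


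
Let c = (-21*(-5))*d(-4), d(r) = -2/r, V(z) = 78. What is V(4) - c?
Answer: 51/2 ≈ 25.500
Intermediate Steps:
c = 105/2 (c = (-21*(-5))*(-2/(-4)) = 105*(-2*(-¼)) = 105*(½) = 105/2 ≈ 52.500)
V(4) - c = 78 - 1*105/2 = 78 - 105/2 = 51/2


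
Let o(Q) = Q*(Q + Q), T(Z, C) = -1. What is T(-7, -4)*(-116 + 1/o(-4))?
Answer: 3711/32 ≈ 115.97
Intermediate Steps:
o(Q) = 2*Q² (o(Q) = Q*(2*Q) = 2*Q²)
T(-7, -4)*(-116 + 1/o(-4)) = -(-116 + 1/(2*(-4)²)) = -(-116 + 1/(2*16)) = -(-116 + 1/32) = -1*(-3711/32) = 3711/32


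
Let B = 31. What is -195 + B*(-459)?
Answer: -14424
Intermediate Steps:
-195 + B*(-459) = -195 + 31*(-459) = -195 - 14229 = -14424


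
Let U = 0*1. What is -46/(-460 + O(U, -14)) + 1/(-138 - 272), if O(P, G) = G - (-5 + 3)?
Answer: 4597/48380 ≈ 0.095019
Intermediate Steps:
U = 0
O(P, G) = 2 + G (O(P, G) = G - 1*(-2) = G + 2 = 2 + G)
-46/(-460 + O(U, -14)) + 1/(-138 - 272) = -46/(-460 + (2 - 14)) + 1/(-138 - 272) = -46/(-460 - 12) + 1/(-410) = -46/(-472) - 1/410 = -46*(-1/472) - 1/410 = 23/236 - 1/410 = 4597/48380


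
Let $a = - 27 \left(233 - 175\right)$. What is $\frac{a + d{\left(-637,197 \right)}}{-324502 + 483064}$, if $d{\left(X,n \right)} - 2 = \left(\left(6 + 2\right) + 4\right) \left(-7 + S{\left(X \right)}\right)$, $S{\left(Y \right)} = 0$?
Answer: $- \frac{824}{79281} \approx -0.010393$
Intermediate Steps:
$a = -1566$ ($a = \left(-27\right) 58 = -1566$)
$d{\left(X,n \right)} = -82$ ($d{\left(X,n \right)} = 2 + \left(\left(6 + 2\right) + 4\right) \left(-7 + 0\right) = 2 + \left(8 + 4\right) \left(-7\right) = 2 + 12 \left(-7\right) = 2 - 84 = -82$)
$\frac{a + d{\left(-637,197 \right)}}{-324502 + 483064} = \frac{-1566 - 82}{-324502 + 483064} = - \frac{1648}{158562} = \left(-1648\right) \frac{1}{158562} = - \frac{824}{79281}$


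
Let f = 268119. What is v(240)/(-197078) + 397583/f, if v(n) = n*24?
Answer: 38405248517/26420178141 ≈ 1.4536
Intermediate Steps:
v(n) = 24*n
v(240)/(-197078) + 397583/f = (24*240)/(-197078) + 397583/268119 = 5760*(-1/197078) + 397583*(1/268119) = -2880/98539 + 397583/268119 = 38405248517/26420178141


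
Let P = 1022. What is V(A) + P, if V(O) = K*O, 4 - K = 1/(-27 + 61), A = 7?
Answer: 35693/34 ≈ 1049.8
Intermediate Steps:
K = 135/34 (K = 4 - 1/(-27 + 61) = 4 - 1/34 = 135/34 ≈ 3.9706)
V(O) = 135*O/34
V(A) + P = (135/34)*7 + 1022 = 945/34 + 1022 = 35693/34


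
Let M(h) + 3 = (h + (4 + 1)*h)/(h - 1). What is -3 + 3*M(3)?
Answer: 15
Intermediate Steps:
M(h) = -3 + 6*h/(-1 + h) (M(h) = -3 + (h + (4 + 1)*h)/(h - 1) = -3 + (h + 5*h)/(-1 + h) = -3 + (6*h)/(-1 + h) = -3 + 6*h/(-1 + h))
-3 + 3*M(3) = -3 + 3*(3*(1 + 3)/(-1 + 3)) = -3 + 3*(3*4/2) = -3 + 3*(3*(½)*4) = -3 + 3*6 = -3 + 18 = 15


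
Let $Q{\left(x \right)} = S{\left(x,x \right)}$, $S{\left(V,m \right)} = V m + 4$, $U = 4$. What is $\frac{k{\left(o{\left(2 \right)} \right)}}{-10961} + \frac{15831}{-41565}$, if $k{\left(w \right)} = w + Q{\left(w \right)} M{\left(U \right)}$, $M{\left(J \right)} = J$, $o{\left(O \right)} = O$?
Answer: $- \frac{58312267}{151864655} \approx -0.38398$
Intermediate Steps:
$S{\left(V,m \right)} = 4 + V m$
$Q{\left(x \right)} = 4 + x^{2}$ ($Q{\left(x \right)} = 4 + x x = 4 + x^{2}$)
$k{\left(w \right)} = 16 + w + 4 w^{2}$ ($k{\left(w \right)} = w + \left(4 + w^{2}\right) 4 = w + \left(16 + 4 w^{2}\right) = 16 + w + 4 w^{2}$)
$\frac{k{\left(o{\left(2 \right)} \right)}}{-10961} + \frac{15831}{-41565} = \frac{16 + 2 + 4 \cdot 2^{2}}{-10961} + \frac{15831}{-41565} = \left(16 + 2 + 4 \cdot 4\right) \left(- \frac{1}{10961}\right) + 15831 \left(- \frac{1}{41565}\right) = \left(16 + 2 + 16\right) \left(- \frac{1}{10961}\right) - \frac{5277}{13855} = 34 \left(- \frac{1}{10961}\right) - \frac{5277}{13855} = - \frac{34}{10961} - \frac{5277}{13855} = - \frac{58312267}{151864655}$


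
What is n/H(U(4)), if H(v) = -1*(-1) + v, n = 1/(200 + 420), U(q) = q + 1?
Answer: 1/3720 ≈ 0.00026882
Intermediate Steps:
U(q) = 1 + q
n = 1/620 ≈ 0.0016129
H(v) = 1 + v
n/H(U(4)) = 1/(620*(1 + (1 + 4))) = 1/(620*(1 + 5)) = (1/620)/6 = (1/620)*(⅙) = 1/3720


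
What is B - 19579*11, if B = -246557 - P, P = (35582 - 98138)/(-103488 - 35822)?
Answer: -32175486808/69655 ≈ -4.6193e+5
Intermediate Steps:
P = 31278/69655 (P = -62556/(-139310) = -62556*(-1/139310) = 31278/69655 ≈ 0.44904)
B = -17173959113/69655 (B = -246557 - 1*31278/69655 = -246557 - 31278/69655 = -17173959113/69655 ≈ -2.4656e+5)
B - 19579*11 = -17173959113/69655 - 19579*11 = -17173959113/69655 - 1*215369 = -17173959113/69655 - 215369 = -32175486808/69655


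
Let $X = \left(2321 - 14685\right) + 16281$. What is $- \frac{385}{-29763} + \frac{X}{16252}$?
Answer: $\frac{122838691}{483708276} \approx 0.25395$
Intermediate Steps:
$X = 3917$ ($X = -12364 + 16281 = 3917$)
$- \frac{385}{-29763} + \frac{X}{16252} = - \frac{385}{-29763} + \frac{3917}{16252} = \left(-385\right) \left(- \frac{1}{29763}\right) + 3917 \cdot \frac{1}{16252} = \frac{385}{29763} + \frac{3917}{16252} = \frac{122838691}{483708276}$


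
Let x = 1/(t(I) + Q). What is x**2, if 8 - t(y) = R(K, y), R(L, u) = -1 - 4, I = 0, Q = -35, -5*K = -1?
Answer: 1/484 ≈ 0.0020661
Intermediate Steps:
K = 1/5 (K = -1/5*(-1) = 1/5 ≈ 0.20000)
R(L, u) = -5
t(y) = 13 (t(y) = 8 - 1*(-5) = 8 + 5 = 13)
x = -1/22 (x = 1/(13 - 35) = 1/(-22) = -1/22 ≈ -0.045455)
x**2 = (-1/22)**2 = 1/484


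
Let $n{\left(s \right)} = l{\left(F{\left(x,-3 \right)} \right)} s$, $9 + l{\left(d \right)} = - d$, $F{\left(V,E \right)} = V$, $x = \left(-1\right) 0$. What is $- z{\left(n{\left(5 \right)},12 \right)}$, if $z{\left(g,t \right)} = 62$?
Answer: $-62$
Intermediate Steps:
$x = 0$
$l{\left(d \right)} = -9 - d$
$n{\left(s \right)} = - 9 s$ ($n{\left(s \right)} = \left(-9 - 0\right) s = \left(-9 + 0\right) s = - 9 s$)
$- z{\left(n{\left(5 \right)},12 \right)} = \left(-1\right) 62 = -62$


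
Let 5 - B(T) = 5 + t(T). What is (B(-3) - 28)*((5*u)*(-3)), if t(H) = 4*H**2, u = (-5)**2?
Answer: 24000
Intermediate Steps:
u = 25
B(T) = -4*T**2 (B(T) = 5 - (5 + 4*T**2) = 5 + (-5 - 4*T**2) = -4*T**2)
(B(-3) - 28)*((5*u)*(-3)) = (-4*(-3)**2 - 28)*((5*25)*(-3)) = (-4*9 - 28)*(125*(-3)) = (-36 - 28)*(-375) = -64*(-375) = 24000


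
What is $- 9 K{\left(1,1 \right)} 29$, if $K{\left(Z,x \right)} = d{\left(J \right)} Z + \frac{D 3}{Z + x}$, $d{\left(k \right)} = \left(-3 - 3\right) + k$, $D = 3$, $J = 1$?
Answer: $\frac{261}{2} \approx 130.5$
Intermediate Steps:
$d{\left(k \right)} = -6 + k$
$K{\left(Z,x \right)} = - 5 Z + \frac{9}{Z + x}$ ($K{\left(Z,x \right)} = \left(-6 + 1\right) Z + \frac{3 \cdot 3}{Z + x} = - 5 Z + \frac{9}{Z + x}$)
$- 9 K{\left(1,1 \right)} 29 = - 9 \frac{9 - 5 \cdot 1^{2} - 5 \cdot 1}{1 + 1} \cdot 29 = - 9 \frac{9 - 5 - 5}{2} \cdot 29 = - 9 \cdot \frac{1}{2} \left(-1\right) 29 = \left(-9\right) \left(- \frac{1}{2}\right) 29 = \frac{9}{2} \cdot 29 = \frac{261}{2}$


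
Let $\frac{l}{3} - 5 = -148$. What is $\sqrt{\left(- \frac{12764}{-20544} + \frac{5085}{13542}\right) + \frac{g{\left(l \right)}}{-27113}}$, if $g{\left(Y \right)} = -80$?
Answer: $\frac{\sqrt{6172194316939358559231}}{78573148644} \approx 0.99988$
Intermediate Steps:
$l = -429$ ($l = 15 + 3 \left(-148\right) = 15 - 444 = -429$)
$\sqrt{\left(- \frac{12764}{-20544} + \frac{5085}{13542}\right) + \frac{g{\left(l \right)}}{-27113}} = \sqrt{\left(- \frac{12764}{-20544} + \frac{5085}{13542}\right) - \frac{80}{-27113}} = \sqrt{\left(\left(-12764\right) \left(- \frac{1}{20544}\right) + 5085 \cdot \frac{1}{13542}\right) - - \frac{80}{27113}} = \sqrt{\left(\frac{3191}{5136} + \frac{1695}{4514}\right) + \frac{80}{27113}} = \sqrt{\frac{11554847}{11591952} + \frac{80}{27113}} = \sqrt{\frac{314213922871}{314292594576}} = \frac{\sqrt{6172194316939358559231}}{78573148644}$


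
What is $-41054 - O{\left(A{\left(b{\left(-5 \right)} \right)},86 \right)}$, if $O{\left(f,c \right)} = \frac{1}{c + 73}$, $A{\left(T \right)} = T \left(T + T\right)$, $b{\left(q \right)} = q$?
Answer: $- \frac{6527587}{159} \approx -41054.0$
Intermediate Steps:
$A{\left(T \right)} = 2 T^{2}$ ($A{\left(T \right)} = T 2 T = 2 T^{2}$)
$O{\left(f,c \right)} = \frac{1}{73 + c}$
$-41054 - O{\left(A{\left(b{\left(-5 \right)} \right)},86 \right)} = -41054 - \frac{1}{73 + 86} = -41054 - \frac{1}{159} = - \frac{6527587}{159}$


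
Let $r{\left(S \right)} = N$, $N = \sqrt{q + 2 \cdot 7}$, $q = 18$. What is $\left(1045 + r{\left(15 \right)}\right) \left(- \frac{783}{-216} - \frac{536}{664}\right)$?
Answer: $\frac{1955195}{664} + \frac{1871 \sqrt{2}}{166} \approx 2960.5$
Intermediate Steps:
$N = 4 \sqrt{2}$ ($N = \sqrt{18 + 2 \cdot 7} = \sqrt{18 + 14} = \sqrt{32} = 4 \sqrt{2} \approx 5.6569$)
$r{\left(S \right)} = 4 \sqrt{2}$
$\left(1045 + r{\left(15 \right)}\right) \left(- \frac{783}{-216} - \frac{536}{664}\right) = \left(1045 + 4 \sqrt{2}\right) \left(- \frac{783}{-216} - \frac{536}{664}\right) = \left(1045 + 4 \sqrt{2}\right) \left(\left(-783\right) \left(- \frac{1}{216}\right) - \frac{67}{83}\right) = \left(1045 + 4 \sqrt{2}\right) \left(\frac{29}{8} - \frac{67}{83}\right) = \left(1045 + 4 \sqrt{2}\right) \frac{1871}{664} = \frac{1955195}{664} + \frac{1871 \sqrt{2}}{166}$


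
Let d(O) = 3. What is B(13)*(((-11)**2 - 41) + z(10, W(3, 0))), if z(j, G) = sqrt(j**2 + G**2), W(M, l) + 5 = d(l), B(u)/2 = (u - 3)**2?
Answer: 16000 + 400*sqrt(26) ≈ 18040.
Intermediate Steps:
B(u) = 2*(-3 + u)**2 (B(u) = 2*(u - 3)**2 = 2*(-3 + u)**2)
W(M, l) = -2 (W(M, l) = -5 + 3 = -2)
z(j, G) = sqrt(G**2 + j**2)
B(13)*(((-11)**2 - 41) + z(10, W(3, 0))) = (2*(-3 + 13)**2)*(((-11)**2 - 41) + sqrt((-2)**2 + 10**2)) = (2*10**2)*((121 - 41) + sqrt(4 + 100)) = (2*100)*(80 + sqrt(104)) = 200*(80 + 2*sqrt(26)) = 16000 + 400*sqrt(26)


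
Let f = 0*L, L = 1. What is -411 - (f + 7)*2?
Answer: -425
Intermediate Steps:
f = 0 (f = 0*1 = 0)
-411 - (f + 7)*2 = -411 - (0 + 7)*2 = -411 - 7*2 = -411 - 1*14 = -411 - 14 = -425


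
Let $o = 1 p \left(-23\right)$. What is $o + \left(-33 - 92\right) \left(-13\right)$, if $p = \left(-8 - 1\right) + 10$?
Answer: $1602$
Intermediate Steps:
$p = 1$ ($p = -9 + 10 = 1$)
$o = -23$ ($o = 1 \cdot 1 \left(-23\right) = 1 \left(-23\right) = -23$)
$o + \left(-33 - 92\right) \left(-13\right) = -23 + \left(-33 - 92\right) \left(-13\right) = -23 - -1625 = -23 + 1625 = 1602$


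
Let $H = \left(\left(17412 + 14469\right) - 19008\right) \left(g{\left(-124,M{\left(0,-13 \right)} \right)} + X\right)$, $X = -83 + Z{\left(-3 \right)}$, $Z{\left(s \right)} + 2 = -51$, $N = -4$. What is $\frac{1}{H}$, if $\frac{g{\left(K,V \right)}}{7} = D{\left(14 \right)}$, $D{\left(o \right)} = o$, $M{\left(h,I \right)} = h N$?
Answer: $- \frac{1}{489174} \approx -2.0443 \cdot 10^{-6}$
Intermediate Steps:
$Z{\left(s \right)} = -53$ ($Z{\left(s \right)} = -2 - 51 = -53$)
$M{\left(h,I \right)} = - 4 h$ ($M{\left(h,I \right)} = h \left(-4\right) = - 4 h$)
$X = -136$ ($X = -83 - 53 = -136$)
$g{\left(K,V \right)} = 98$ ($g{\left(K,V \right)} = 7 \cdot 14 = 98$)
$H = -489174$ ($H = \left(\left(17412 + 14469\right) - 19008\right) \left(98 - 136\right) = \left(31881 - 19008\right) \left(-38\right) = 12873 \left(-38\right) = -489174$)
$\frac{1}{H} = \frac{1}{-489174} = - \frac{1}{489174}$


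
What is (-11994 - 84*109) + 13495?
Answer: -7655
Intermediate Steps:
(-11994 - 84*109) + 13495 = (-11994 - 9156) + 13495 = -21150 + 13495 = -7655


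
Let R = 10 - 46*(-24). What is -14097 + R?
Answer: -12983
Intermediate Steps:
R = 1114 (R = 10 + 1104 = 1114)
-14097 + R = -14097 + 1114 = -12983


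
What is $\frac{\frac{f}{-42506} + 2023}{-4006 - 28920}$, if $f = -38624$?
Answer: $- \frac{43014131}{699776278} \approx -0.061468$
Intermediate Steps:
$\frac{\frac{f}{-42506} + 2023}{-4006 - 28920} = \frac{- \frac{38624}{-42506} + 2023}{-4006 - 28920} = \frac{\left(-38624\right) \left(- \frac{1}{42506}\right) + 2023}{-32926} = \left(\frac{19312}{21253} + 2023\right) \left(- \frac{1}{32926}\right) = \frac{43014131}{21253} \left(- \frac{1}{32926}\right) = - \frac{43014131}{699776278}$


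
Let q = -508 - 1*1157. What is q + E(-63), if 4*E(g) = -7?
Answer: -6667/4 ≈ -1666.8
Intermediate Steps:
E(g) = -7/4 (E(g) = (¼)*(-7) = -7/4)
q = -1665 (q = -508 - 1157 = -1665)
q + E(-63) = -1665 - 7/4 = -6667/4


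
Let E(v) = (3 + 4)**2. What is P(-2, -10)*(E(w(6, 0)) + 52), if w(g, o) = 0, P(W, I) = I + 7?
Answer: -303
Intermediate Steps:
P(W, I) = 7 + I
E(v) = 49 (E(v) = 7**2 = 49)
P(-2, -10)*(E(w(6, 0)) + 52) = (7 - 10)*(49 + 52) = -3*101 = -303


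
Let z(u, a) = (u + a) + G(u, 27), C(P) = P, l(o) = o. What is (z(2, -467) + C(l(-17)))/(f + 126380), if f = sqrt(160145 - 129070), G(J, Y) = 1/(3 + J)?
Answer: -20296628/5323957775 + 803*sqrt(1243)/5323957775 ≈ -0.0038070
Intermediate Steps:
f = 5*sqrt(1243) (f = sqrt(31075) = 5*sqrt(1243) ≈ 176.28)
z(u, a) = a + u + 1/(3 + u) (z(u, a) = (u + a) + 1/(3 + u) = (a + u) + 1/(3 + u) = a + u + 1/(3 + u))
(z(2, -467) + C(l(-17)))/(f + 126380) = ((1 + (3 + 2)*(-467 + 2))/(3 + 2) - 17)/(5*sqrt(1243) + 126380) = ((1 + 5*(-465))/5 - 17)/(126380 + 5*sqrt(1243)) = ((1 - 2325)/5 - 17)/(126380 + 5*sqrt(1243)) = ((1/5)*(-2324) - 17)/(126380 + 5*sqrt(1243)) = (-2324/5 - 17)/(126380 + 5*sqrt(1243)) = -2409/(5*(126380 + 5*sqrt(1243)))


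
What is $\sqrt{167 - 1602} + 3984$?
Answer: $3984 + i \sqrt{1435} \approx 3984.0 + 37.881 i$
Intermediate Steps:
$\sqrt{167 - 1602} + 3984 = \sqrt{-1435} + 3984 = i \sqrt{1435} + 3984 = 3984 + i \sqrt{1435}$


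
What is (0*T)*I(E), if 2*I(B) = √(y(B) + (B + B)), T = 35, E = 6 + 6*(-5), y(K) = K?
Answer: 0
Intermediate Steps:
E = -24 (E = 6 - 30 = -24)
I(B) = √3*√B/2 (I(B) = √(B + (B + B))/2 = √(B + 2*B)/2 = √(3*B)/2 = (√3*√B)/2 = √3*√B/2)
(0*T)*I(E) = (0*35)*(√3*√(-24)/2) = 0*(√3*(2*I*√6)/2) = 0*(3*I*√2) = 0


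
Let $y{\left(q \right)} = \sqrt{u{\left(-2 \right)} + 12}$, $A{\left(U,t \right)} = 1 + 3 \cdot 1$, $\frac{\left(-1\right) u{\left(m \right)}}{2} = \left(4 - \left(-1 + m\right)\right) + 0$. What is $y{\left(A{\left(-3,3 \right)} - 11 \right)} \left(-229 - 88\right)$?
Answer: $- 317 i \sqrt{2} \approx - 448.31 i$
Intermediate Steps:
$u{\left(m \right)} = -10 + 2 m$ ($u{\left(m \right)} = - 2 \left(\left(4 - \left(-1 + m\right)\right) + 0\right) = - 2 \left(\left(5 - m\right) + 0\right) = - 2 \left(5 - m\right) = -10 + 2 m$)
$A{\left(U,t \right)} = 4$ ($A{\left(U,t \right)} = 1 + 3 = 4$)
$y{\left(q \right)} = i \sqrt{2}$ ($y{\left(q \right)} = \sqrt{\left(-10 + 2 \left(-2\right)\right) + 12} = \sqrt{\left(-10 - 4\right) + 12} = \sqrt{-14 + 12} = \sqrt{-2} = i \sqrt{2}$)
$y{\left(A{\left(-3,3 \right)} - 11 \right)} \left(-229 - 88\right) = i \sqrt{2} \left(-229 - 88\right) = i \sqrt{2} \left(-317\right) = - 317 i \sqrt{2}$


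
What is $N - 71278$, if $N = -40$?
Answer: $-71318$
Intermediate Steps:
$N - 71278 = -40 - 71278 = -71318$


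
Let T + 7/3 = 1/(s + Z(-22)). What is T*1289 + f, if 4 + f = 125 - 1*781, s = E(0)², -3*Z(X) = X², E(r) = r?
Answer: -5337053/1452 ≈ -3675.7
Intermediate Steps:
Z(X) = -X²/3
s = 0 (s = 0² = 0)
f = -660 (f = -4 + (125 - 1*781) = -4 + (125 - 781) = -4 - 656 = -660)
T = -3397/1452 (T = -7/3 + 1/(0 - ⅓*(-22)²) = -7/3 + 1/(0 - ⅓*484) = -7/3 + 1/(0 - 484/3) = -7/3 + 1/(-484/3) = -7/3 - 3/484 = -3397/1452 ≈ -2.3395)
T*1289 + f = -3397/1452*1289 - 660 = -4378733/1452 - 660 = -5337053/1452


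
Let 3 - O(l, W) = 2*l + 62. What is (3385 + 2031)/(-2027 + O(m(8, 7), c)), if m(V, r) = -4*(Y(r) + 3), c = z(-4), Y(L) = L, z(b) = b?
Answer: -2708/1003 ≈ -2.6999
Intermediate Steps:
c = -4
m(V, r) = -12 - 4*r (m(V, r) = -4*(r + 3) = -4*(3 + r) = -12 - 4*r)
O(l, W) = -59 - 2*l (O(l, W) = 3 - (2*l + 62) = 3 - (62 + 2*l) = 3 + (-62 - 2*l) = -59 - 2*l)
(3385 + 2031)/(-2027 + O(m(8, 7), c)) = (3385 + 2031)/(-2027 + (-59 - 2*(-12 - 4*7))) = 5416/(-2027 + (-59 - 2*(-12 - 28))) = 5416/(-2027 + (-59 - 2*(-40))) = 5416/(-2027 + (-59 + 80)) = 5416/(-2027 + 21) = 5416/(-2006) = 5416*(-1/2006) = -2708/1003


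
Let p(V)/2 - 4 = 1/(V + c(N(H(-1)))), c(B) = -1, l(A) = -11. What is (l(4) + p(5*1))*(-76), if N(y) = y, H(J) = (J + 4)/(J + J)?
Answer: 190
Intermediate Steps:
H(J) = (4 + J)/(2*J) (H(J) = (4 + J)/((2*J)) = (4 + J)*(1/(2*J)) = (4 + J)/(2*J))
p(V) = 8 + 2/(-1 + V) (p(V) = 8 + 2/(V - 1) = 8 + 2/(-1 + V))
(l(4) + p(5*1))*(-76) = (-11 + 2*(-3 + 4*(5*1))/(-1 + 5*1))*(-76) = (-11 + 2*(-3 + 4*5)/(-1 + 5))*(-76) = (-11 + 2*(-3 + 20)/4)*(-76) = (-11 + 2*(¼)*17)*(-76) = (-11 + 17/2)*(-76) = -5/2*(-76) = 190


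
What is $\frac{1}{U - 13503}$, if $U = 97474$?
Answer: $\frac{1}{83971} \approx 1.1909 \cdot 10^{-5}$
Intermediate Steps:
$\frac{1}{U - 13503} = \frac{1}{97474 - 13503} = \frac{1}{83971}$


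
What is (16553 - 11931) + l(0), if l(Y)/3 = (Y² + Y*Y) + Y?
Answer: 4622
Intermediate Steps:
l(Y) = 3*Y + 6*Y² (l(Y) = 3*((Y² + Y*Y) + Y) = 3*((Y² + Y²) + Y) = 3*(2*Y² + Y) = 3*(Y + 2*Y²) = 3*Y + 6*Y²)
(16553 - 11931) + l(0) = (16553 - 11931) + 3*0*(1 + 2*0) = 4622 + 3*0*(1 + 0) = 4622 + 3*0*1 = 4622 + 0 = 4622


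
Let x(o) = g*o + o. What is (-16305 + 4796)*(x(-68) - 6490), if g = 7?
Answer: 80954306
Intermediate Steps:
x(o) = 8*o (x(o) = 7*o + o = 8*o)
(-16305 + 4796)*(x(-68) - 6490) = (-16305 + 4796)*(8*(-68) - 6490) = -11509*(-544 - 6490) = -11509*(-7034) = 80954306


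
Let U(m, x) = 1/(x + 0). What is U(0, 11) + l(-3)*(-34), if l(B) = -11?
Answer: 4115/11 ≈ 374.09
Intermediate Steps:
U(m, x) = 1/x
U(0, 11) + l(-3)*(-34) = 1/11 - 11*(-34) = 1/11 + 374 = 4115/11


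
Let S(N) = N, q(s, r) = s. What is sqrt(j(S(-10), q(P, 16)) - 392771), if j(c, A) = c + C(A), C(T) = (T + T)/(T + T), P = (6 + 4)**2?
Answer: 2*I*sqrt(98195) ≈ 626.72*I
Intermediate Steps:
P = 100 (P = 10**2 = 100)
C(T) = 1 (C(T) = (2*T)/((2*T)) = (2*T)*(1/(2*T)) = 1)
j(c, A) = 1 + c (j(c, A) = c + 1 = 1 + c)
sqrt(j(S(-10), q(P, 16)) - 392771) = sqrt((1 - 10) - 392771) = sqrt(-9 - 392771) = sqrt(-392780) = 2*I*sqrt(98195)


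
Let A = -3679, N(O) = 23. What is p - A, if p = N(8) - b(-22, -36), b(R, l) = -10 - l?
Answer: 3676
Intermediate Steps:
p = -3 (p = 23 - (-10 - 1*(-36)) = 23 - (-10 + 36) = 23 - 1*26 = 23 - 26 = -3)
p - A = -3 - 1*(-3679) = -3 + 3679 = 3676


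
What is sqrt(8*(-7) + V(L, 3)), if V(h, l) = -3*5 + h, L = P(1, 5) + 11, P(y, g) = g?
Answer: I*sqrt(55) ≈ 7.4162*I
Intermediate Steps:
L = 16 (L = 5 + 11 = 16)
V(h, l) = -15 + h
sqrt(8*(-7) + V(L, 3)) = sqrt(8*(-7) + (-15 + 16)) = sqrt(-56 + 1) = sqrt(-55) = I*sqrt(55)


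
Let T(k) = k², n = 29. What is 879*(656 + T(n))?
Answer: 1315863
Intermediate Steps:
879*(656 + T(n)) = 879*(656 + 29²) = 879*(656 + 841) = 879*1497 = 1315863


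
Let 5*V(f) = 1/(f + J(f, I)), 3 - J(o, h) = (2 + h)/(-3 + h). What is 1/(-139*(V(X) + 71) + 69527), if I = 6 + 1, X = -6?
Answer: 105/6264646 ≈ 1.6761e-5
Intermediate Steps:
I = 7
J(o, h) = 3 - (2 + h)/(-3 + h)
V(f) = 1/(5*(¾ + f)) (V(f) = 1/(5*(f + (-11 + 2*7)/(-3 + 7))) = 1/(5*(f + (-11 + 14)/4)) = 1/(5*(f + (¼)*3)) = 1/(5*(f + ¾)) = 1/(5*(¾ + f)))
1/(-139*(V(X) + 71) + 69527) = 1/(-139*(4/(5*(3 + 4*(-6))) + 71) + 69527) = 1/(-139*(4/(5*(3 - 24)) + 71) + 69527) = 1/(-139*((⅘)/(-21) + 71) + 69527) = 1/(-139*((⅘)*(-1/21) + 71) + 69527) = 1/(-139*(-4/105 + 71) + 69527) = 1/(-139*7451/105 + 69527) = 1/(-1035689/105 + 69527) = 1/(6264646/105) = 105/6264646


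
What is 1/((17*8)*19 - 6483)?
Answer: -1/3899 ≈ -0.00025648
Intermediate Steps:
1/((17*8)*19 - 6483) = 1/(136*19 - 6483) = 1/(2584 - 6483) = 1/(-3899) = -1/3899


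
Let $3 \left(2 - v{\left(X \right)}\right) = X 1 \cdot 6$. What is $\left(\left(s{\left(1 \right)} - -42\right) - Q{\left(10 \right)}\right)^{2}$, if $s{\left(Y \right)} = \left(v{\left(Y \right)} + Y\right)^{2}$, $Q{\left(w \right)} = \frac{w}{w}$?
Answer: $1764$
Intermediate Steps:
$v{\left(X \right)} = 2 - 2 X$ ($v{\left(X \right)} = 2 - \frac{X 1 \cdot 6}{3} = 2 - \frac{X 6}{3} = 2 - \frac{6 X}{3} = 2 - 2 X$)
$Q{\left(w \right)} = 1$
$s{\left(Y \right)} = \left(2 - Y\right)^{2}$ ($s{\left(Y \right)} = \left(\left(2 - 2 Y\right) + Y\right)^{2} = \left(2 - Y\right)^{2}$)
$\left(\left(s{\left(1 \right)} - -42\right) - Q{\left(10 \right)}\right)^{2} = \left(\left(\left(2 - 1\right)^{2} - -42\right) - 1\right)^{2} = \left(\left(\left(2 - 1\right)^{2} + 42\right) - 1\right)^{2} = \left(\left(1^{2} + 42\right) - 1\right)^{2} = \left(\left(1 + 42\right) - 1\right)^{2} = \left(43 - 1\right)^{2} = 42^{2} = 1764$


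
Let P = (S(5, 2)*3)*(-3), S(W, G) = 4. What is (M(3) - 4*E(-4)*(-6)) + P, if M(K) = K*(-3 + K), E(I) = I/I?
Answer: -12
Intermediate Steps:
E(I) = 1
P = -36 (P = (4*3)*(-3) = 12*(-3) = -36)
(M(3) - 4*E(-4)*(-6)) + P = (3*(-3 + 3) - 4*1*(-6)) - 36 = (3*0 - 4*(-6)) - 36 = (0 + 24) - 36 = 24 - 36 = -12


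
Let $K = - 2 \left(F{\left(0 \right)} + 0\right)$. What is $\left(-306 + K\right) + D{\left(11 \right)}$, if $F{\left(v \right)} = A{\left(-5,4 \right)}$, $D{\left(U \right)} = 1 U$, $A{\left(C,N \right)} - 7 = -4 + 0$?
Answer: $-301$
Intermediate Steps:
$A{\left(C,N \right)} = 3$ ($A{\left(C,N \right)} = 7 + \left(-4 + 0\right) = 7 - 4 = 3$)
$D{\left(U \right)} = U$
$F{\left(v \right)} = 3$
$K = -6$ ($K = - 2 \left(3 + 0\right) = \left(-2\right) 3 = -6$)
$\left(-306 + K\right) + D{\left(11 \right)} = \left(-306 - 6\right) + 11 = -312 + 11 = -301$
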